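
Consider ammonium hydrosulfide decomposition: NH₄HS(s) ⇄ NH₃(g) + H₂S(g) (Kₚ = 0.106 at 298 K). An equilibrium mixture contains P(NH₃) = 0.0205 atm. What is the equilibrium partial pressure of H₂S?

(NH₄HS is a pure solid — omitted from Kₚ.)
At equilibrium, Kₚ = P(NH₃)·P(H₂S) = 0.106.
(0.0205)·(P(H₂S)) = 0.106
P(H₂S) = 5.17 atm

P(H₂S) = 5.17 atm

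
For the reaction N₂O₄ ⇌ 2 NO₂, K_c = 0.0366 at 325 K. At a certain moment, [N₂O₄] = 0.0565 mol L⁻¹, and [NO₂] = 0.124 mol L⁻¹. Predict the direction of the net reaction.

Q_c = [NO₂]² / [N₂O₄] = (0.124)² / (0.0565) = 0.272
Q_c = 0.272 > K_c = 0.0366, so the reverse reaction proceeds.

reverse (toward reactants)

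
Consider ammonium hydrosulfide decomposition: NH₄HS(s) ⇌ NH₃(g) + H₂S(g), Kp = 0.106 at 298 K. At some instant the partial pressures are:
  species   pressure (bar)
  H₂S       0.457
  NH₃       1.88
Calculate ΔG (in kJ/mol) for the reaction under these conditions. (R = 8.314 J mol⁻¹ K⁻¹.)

ΔG = 5.18 kJ/mol

(NH₄HS is a pure solid — omitted from Qp.)
Qp = P(NH₃)·P(H₂S) = (1.88)·(0.457) = 0.859
ΔG = RT ln(Qp/Kp) = (8.314 J mol⁻¹ K⁻¹)(298 K) × ln(0.859/0.106)
   = (2.478 kJ/mol)(2.092) = 5.18 kJ/mol
ΔG > 0, so the forward reaction is non-spontaneous (proceeds in reverse).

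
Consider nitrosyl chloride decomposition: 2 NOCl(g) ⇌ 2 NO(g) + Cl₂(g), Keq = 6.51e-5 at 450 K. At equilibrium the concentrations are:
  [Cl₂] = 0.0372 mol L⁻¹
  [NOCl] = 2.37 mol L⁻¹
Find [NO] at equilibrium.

At equilibrium, Keq = [NO]²·[Cl₂] / [NOCl]² = 6.51e-5.
([NO])²·(0.0372) / (2.37)² = 6.51e-5
[NO]² = 0.00983 ⇒ [NO] = 0.0991 mol L⁻¹

[NO] = 0.0991 mol L⁻¹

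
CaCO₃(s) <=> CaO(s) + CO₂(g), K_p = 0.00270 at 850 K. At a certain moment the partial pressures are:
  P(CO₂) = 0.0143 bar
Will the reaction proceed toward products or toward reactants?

(CaCO₃, CaO are pure solids — omitted from Q_p.)
Q_p = P(CO₂) = 0.0143
Q_p = 0.0143 > K_p = 0.00270, so the reverse reaction proceeds.

to the left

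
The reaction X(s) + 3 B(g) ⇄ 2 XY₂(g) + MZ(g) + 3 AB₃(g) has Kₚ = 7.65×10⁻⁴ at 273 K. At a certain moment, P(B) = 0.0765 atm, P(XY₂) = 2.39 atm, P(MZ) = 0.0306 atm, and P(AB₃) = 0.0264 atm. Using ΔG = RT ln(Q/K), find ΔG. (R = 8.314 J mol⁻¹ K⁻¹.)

(X is a pure solid — omitted from Qₚ.)
Qₚ = P(XY₂)²·P(MZ)·P(AB₃)³ / P(B)³ = (2.39)²·(0.0306)·(0.0264)³ / (0.0765)³ = 0.00718
ΔG = RT ln(Qₚ/Kₚ) = (8.314 J mol⁻¹ K⁻¹)(273 K) × ln(0.00718/7.65×10⁻⁴)
   = (2.270 kJ/mol)(2.239) = 5.08 kJ/mol
ΔG > 0, so the forward reaction is non-spontaneous (proceeds in reverse).

ΔG = 5.08 kJ/mol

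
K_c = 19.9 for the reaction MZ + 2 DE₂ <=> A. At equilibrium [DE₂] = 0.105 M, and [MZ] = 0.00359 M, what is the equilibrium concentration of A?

At equilibrium, K_c = [A] / ([MZ]·[DE₂]²) = 19.9.
([A]) / ((0.00359)·(0.105)²) = 19.9
[A] = 7.88×10⁻⁴ M

[A] = 7.88×10⁻⁴ M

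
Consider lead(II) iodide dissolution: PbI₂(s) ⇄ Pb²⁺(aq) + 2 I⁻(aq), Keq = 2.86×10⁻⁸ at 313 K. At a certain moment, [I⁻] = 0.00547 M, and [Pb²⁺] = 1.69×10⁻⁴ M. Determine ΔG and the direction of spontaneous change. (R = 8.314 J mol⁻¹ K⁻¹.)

(PbI₂ is a pure solid — omitted from Q.)
Q = [Pb²⁺]·[I⁻]² = (1.69×10⁻⁴)·(0.00547)² = 5.06×10⁻⁹
ΔG = RT ln(Q/Keq) = (8.314 J mol⁻¹ K⁻¹)(313 K) × ln(5.06×10⁻⁹/2.86×10⁻⁸)
   = (2.602 kJ/mol)(-1.732) = -4.51 kJ/mol
ΔG < 0, so the forward reaction is spontaneous (proceeds forward).

ΔG = -4.51 kJ/mol; the forward reaction is spontaneous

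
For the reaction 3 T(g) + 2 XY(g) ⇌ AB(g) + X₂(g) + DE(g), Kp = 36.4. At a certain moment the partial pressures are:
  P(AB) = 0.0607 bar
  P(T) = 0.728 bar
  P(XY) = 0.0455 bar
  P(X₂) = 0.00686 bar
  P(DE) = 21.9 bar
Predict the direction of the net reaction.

to the right

Qp = P(AB)·P(X₂)·P(DE) / (P(T)³·P(XY)²) = (0.0607)·(0.00686)·(21.9) / ((0.728)³·(0.0455)²) = 11.4
Qp = 11.4 < Kp = 36.4, so the forward reaction proceeds.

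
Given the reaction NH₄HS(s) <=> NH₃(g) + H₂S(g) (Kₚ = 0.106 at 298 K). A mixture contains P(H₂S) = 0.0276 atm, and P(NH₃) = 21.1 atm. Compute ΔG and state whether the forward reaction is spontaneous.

ΔG = 4.22 kJ/mol; the forward reaction is non-spontaneous

(NH₄HS is a pure solid — omitted from Qₚ.)
Qₚ = P(NH₃)·P(H₂S) = (21.1)·(0.0276) = 0.582
ΔG = RT ln(Qₚ/Kₚ) = (8.314 J mol⁻¹ K⁻¹)(298 K) × ln(0.582/0.106)
   = (2.478 kJ/mol)(1.703) = 4.22 kJ/mol
ΔG > 0, so the forward reaction is non-spontaneous (proceeds in reverse).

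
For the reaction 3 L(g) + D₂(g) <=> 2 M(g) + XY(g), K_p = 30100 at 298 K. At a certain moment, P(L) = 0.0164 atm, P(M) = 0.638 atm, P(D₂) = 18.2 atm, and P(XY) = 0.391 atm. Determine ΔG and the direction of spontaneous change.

Q_p = P(M)²·P(XY) / (P(L)³·P(D₂)) = (0.638)²·(0.391) / ((0.0164)³·(18.2)) = 1980
ΔG = RT ln(Q_p/K_p) = (8.314 J mol⁻¹ K⁻¹)(298 K) × ln(1980/30100)
   = (2.478 kJ/mol)(-2.721) = -6.74 kJ/mol
ΔG < 0, so the forward reaction is spontaneous (proceeds forward).

ΔG = -6.74 kJ/mol; the forward reaction is spontaneous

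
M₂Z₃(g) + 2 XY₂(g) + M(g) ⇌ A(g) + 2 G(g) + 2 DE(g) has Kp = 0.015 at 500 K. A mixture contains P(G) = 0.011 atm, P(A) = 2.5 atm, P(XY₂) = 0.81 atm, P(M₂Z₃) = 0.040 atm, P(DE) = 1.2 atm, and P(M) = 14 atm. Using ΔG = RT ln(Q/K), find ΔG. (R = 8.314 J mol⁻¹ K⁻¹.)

ΔG = -10.5 kJ/mol

Qp = P(A)·P(G)²·P(DE)² / (P(M₂Z₃)·P(XY₂)²·P(M)) = (2.5)·(0.011)²·(1.2)² / ((0.040)·(0.81)²·(14)) = 0.00119
ΔG = RT ln(Qp/Kp) = (8.314 J mol⁻¹ K⁻¹)(500 K) × ln(0.00119/0.015)
   = (4.157 kJ/mol)(-2.534) = -10.5 kJ/mol
ΔG < 0, so the forward reaction is spontaneous (proceeds forward).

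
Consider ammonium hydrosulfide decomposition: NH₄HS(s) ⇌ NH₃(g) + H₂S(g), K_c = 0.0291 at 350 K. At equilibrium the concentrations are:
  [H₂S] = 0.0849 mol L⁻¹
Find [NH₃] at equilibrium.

(NH₄HS is a pure solid — omitted from K_c.)
At equilibrium, K_c = [NH₃]·[H₂S] = 0.0291.
([NH₃])·(0.0849) = 0.0291
[NH₃] = 0.343 mol L⁻¹

[NH₃] = 0.343 mol L⁻¹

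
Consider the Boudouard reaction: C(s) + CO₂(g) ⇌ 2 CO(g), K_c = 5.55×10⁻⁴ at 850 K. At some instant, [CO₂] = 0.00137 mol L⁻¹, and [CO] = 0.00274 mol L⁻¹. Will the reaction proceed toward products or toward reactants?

(C is a pure solid — omitted from Q_c.)
Q_c = [CO]² / [CO₂] = (0.00274)² / (0.00137) = 0.00548
Q_c = 0.00548 > K_c = 5.55×10⁻⁴, so the reverse reaction proceeds.

toward reactants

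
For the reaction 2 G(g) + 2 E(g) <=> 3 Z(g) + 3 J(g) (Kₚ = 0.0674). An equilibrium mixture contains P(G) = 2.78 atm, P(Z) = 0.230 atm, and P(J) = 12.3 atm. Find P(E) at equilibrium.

At equilibrium, Kₚ = P(Z)³·P(J)³ / (P(G)²·P(E)²) = 0.0674.
(0.230)³·(12.3)³ / ((2.78)²·(P(E))²) = 0.0674
P(E)² = 43.5 ⇒ P(E) = 6.59 atm

P(E) = 6.59 atm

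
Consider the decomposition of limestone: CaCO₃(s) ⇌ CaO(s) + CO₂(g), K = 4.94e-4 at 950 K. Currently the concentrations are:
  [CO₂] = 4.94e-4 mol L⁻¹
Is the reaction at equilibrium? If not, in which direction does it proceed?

no net change (already at equilibrium)

(CaCO₃, CaO are pure solids — omitted from Q.)
Q = [CO₂] = 4.94e-4
Q = 4.94e-4 = K, so the system is already at equilibrium.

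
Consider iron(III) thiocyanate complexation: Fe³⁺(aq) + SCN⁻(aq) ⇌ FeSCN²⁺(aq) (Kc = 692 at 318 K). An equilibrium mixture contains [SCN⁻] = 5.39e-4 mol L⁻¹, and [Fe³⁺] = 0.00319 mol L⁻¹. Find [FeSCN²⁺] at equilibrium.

[FeSCN²⁺] = 0.00119 mol L⁻¹

At equilibrium, Kc = [FeSCN²⁺] / ([Fe³⁺]·[SCN⁻]) = 692.
([FeSCN²⁺]) / ((0.00319)·(5.39e-4)) = 692
[FeSCN²⁺] = 0.00119 mol L⁻¹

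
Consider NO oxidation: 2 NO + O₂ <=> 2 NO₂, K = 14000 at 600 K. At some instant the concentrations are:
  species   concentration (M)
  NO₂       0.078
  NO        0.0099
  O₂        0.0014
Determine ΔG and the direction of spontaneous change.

Q = [NO₂]² / ([NO]²·[O₂]) = (0.078)² / ((0.0099)²·(0.0014)) = 44300
ΔG = RT ln(Q/K) = (8.314 J mol⁻¹ K⁻¹)(600 K) × ln(44300/14000)
   = (4.988 kJ/mol)(1.152) = 5.75 kJ/mol
ΔG > 0, so the forward reaction is non-spontaneous (proceeds in reverse).

ΔG = 5.75 kJ/mol; the forward reaction is non-spontaneous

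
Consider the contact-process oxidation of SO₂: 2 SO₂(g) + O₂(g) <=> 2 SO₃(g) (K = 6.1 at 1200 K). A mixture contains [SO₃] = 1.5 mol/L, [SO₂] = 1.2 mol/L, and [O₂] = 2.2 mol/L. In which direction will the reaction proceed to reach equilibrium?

forward (toward products)

Q = [SO₃]² / ([SO₂]²·[O₂]) = (1.5)² / ((1.2)²·(2.2)) = 0.71
Q = 0.71 < K = 6.1, so the forward reaction proceeds.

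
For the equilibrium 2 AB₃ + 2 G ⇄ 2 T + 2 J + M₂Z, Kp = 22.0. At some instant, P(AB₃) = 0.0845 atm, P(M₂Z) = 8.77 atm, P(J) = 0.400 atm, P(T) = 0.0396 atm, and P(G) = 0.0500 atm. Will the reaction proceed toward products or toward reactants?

Qp = P(T)²·P(J)²·P(M₂Z) / (P(AB₃)²·P(G)²) = (0.0396)²·(0.400)²·(8.77) / ((0.0845)²·(0.0500)²) = 123
Qp = 123 > Kp = 22.0, so the reverse reaction proceeds.

in the reverse direction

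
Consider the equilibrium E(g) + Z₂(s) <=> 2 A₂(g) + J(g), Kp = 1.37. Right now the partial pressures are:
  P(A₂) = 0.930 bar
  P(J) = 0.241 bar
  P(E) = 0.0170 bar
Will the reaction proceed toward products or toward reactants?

to the left

(Z₂ is a pure solid — omitted from Qp.)
Qp = P(A₂)²·P(J) / P(E) = (0.930)²·(0.241) / (0.0170) = 12.3
Qp = 12.3 > Kp = 1.37, so the reverse reaction proceeds.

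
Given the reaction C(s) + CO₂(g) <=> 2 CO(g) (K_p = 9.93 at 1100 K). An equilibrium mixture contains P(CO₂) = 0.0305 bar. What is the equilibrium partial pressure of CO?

(C is a pure solid — omitted from K_p.)
At equilibrium, K_p = P(CO)² / P(CO₂) = 9.93.
(P(CO))² / (0.0305) = 9.93
P(CO)² = 0.303 ⇒ P(CO) = 0.550 bar

P(CO) = 0.550 bar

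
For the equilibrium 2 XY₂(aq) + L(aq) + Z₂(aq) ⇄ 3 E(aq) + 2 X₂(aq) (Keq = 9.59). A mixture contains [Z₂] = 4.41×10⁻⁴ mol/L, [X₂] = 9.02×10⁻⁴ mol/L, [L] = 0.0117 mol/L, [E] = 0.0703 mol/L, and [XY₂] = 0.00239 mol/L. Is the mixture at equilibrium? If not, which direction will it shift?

yes, at equilibrium

Q = [E]³·[X₂]² / ([XY₂]²·[L]·[Z₂]) = (0.0703)³·(9.02×10⁻⁴)² / ((0.00239)²·(0.0117)·(4.41×10⁻⁴)) = 9.59
Q = 9.59 = Keq; the system is at equilibrium.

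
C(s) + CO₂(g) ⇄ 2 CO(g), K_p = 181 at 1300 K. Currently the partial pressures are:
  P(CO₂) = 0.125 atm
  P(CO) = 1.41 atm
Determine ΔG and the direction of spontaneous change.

ΔG = -26.3 kJ/mol; the forward reaction is spontaneous

(C is a pure solid — omitted from Q_p.)
Q_p = P(CO)² / P(CO₂) = (1.41)² / (0.125) = 15.9
ΔG = RT ln(Q_p/K_p) = (8.314 J mol⁻¹ K⁻¹)(1300 K) × ln(15.9/181)
   = (10.81 kJ/mol)(-2.432) = -26.3 kJ/mol
ΔG < 0, so the forward reaction is spontaneous (proceeds forward).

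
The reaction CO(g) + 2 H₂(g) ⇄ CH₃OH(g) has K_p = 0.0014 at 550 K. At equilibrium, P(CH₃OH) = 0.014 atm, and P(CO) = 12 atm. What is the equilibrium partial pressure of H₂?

P(H₂) = 0.91 atm

At equilibrium, K_p = P(CH₃OH) / (P(CO)·P(H₂)²) = 0.0014.
(0.014) / ((12)·(P(H₂))²) = 0.0014
P(H₂)² = 0.833 ⇒ P(H₂) = 0.91 atm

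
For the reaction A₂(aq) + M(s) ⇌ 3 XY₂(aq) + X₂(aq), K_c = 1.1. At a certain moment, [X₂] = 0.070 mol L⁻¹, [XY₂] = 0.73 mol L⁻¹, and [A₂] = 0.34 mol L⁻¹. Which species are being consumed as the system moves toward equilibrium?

(M is a pure solid — omitted from Q_c.)
Q_c = [XY₂]³·[X₂] / [A₂] = (0.73)³·(0.070) / (0.34) = 0.080
Q_c = 0.080 < K_c = 1.1: net forward reaction.

A₂, M (reactants)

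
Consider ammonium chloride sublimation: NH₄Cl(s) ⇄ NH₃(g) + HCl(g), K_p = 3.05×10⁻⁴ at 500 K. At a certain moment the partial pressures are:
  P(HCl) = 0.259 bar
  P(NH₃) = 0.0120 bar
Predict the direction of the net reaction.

toward reactants

(NH₄Cl is a pure solid — omitted from Q_p.)
Q_p = P(NH₃)·P(HCl) = (0.0120)·(0.259) = 0.00311
Q_p = 0.00311 > K_p = 3.05×10⁻⁴, so the reverse reaction proceeds.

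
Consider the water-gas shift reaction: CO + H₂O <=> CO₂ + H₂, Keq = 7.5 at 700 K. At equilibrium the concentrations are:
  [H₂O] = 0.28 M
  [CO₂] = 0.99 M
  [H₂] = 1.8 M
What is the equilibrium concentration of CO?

At equilibrium, Keq = [CO₂]·[H₂] / ([CO]·[H₂O]) = 7.5.
(0.99)·(1.8) / (([CO])·(0.28)) = 7.5
[CO] = 0.849 = 0.85 M

[CO] = 0.85 M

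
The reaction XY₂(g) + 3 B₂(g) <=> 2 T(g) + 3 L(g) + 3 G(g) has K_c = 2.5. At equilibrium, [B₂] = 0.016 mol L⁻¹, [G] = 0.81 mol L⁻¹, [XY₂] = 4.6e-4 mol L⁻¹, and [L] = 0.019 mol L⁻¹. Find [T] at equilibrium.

[T] = 0.036 mol L⁻¹

At equilibrium, K_c = [T]²·[L]³·[G]³ / ([XY₂]·[B₂]³) = 2.5.
([T])²·(0.019)³·(0.81)³ / ((4.6e-4)·(0.016)³) = 2.5
[T]² = 0.00129 ⇒ [T] = 0.036 mol L⁻¹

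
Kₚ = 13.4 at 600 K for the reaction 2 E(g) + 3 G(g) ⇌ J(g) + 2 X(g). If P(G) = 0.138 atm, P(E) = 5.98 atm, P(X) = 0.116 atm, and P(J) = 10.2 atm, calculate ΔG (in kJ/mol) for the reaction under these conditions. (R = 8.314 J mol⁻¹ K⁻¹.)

ΔG = -11.1 kJ/mol

Qₚ = P(J)·P(X)² / (P(E)²·P(G)³) = (10.2)·(0.116)² / ((5.98)²·(0.138)³) = 1.46
ΔG = RT ln(Qₚ/Kₚ) = (8.314 J mol⁻¹ K⁻¹)(600 K) × ln(1.46/13.4)
   = (4.988 kJ/mol)(-2.217) = -11.1 kJ/mol
ΔG < 0, so the forward reaction is spontaneous (proceeds forward).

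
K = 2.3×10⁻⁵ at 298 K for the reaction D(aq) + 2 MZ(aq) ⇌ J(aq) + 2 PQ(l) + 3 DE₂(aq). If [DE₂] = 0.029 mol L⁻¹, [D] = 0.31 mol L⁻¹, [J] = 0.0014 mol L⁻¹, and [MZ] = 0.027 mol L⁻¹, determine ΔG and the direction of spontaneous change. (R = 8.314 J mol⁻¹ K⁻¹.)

ΔG = 4.66 kJ/mol; the forward reaction is non-spontaneous

(PQ is a pure liquid — omitted from Q.)
Q = [J]·[DE₂]³ / ([D]·[MZ]²) = (0.0014)·(0.029)³ / ((0.31)·(0.027)²) = 1.51×10⁻⁴
ΔG = RT ln(Q/K) = (8.314 J mol⁻¹ K⁻¹)(298 K) × ln(1.51×10⁻⁴/2.3×10⁻⁵)
   = (2.478 kJ/mol)(1.882) = 4.66 kJ/mol
ΔG > 0, so the forward reaction is non-spontaneous (proceeds in reverse).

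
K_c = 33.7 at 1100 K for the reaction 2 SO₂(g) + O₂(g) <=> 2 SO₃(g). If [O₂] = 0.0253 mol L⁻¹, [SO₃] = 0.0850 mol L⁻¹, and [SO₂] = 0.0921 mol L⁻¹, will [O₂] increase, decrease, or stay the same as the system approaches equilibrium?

stay the same

Q_c = [SO₃]² / ([SO₂]²·[O₂]) = (0.0850)² / ((0.0921)²·(0.0253)) = 33.7
Q_c = 33.7 = K_c; the system is at equilibrium.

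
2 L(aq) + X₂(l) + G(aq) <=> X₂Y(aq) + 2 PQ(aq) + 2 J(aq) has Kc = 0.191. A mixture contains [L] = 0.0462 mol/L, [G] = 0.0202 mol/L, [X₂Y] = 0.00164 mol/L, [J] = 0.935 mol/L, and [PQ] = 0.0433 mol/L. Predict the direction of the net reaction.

toward products

(X₂ is a pure liquid — omitted from Qc.)
Qc = [X₂Y]·[PQ]²·[J]² / ([L]²·[G]) = (0.00164)·(0.0433)²·(0.935)² / ((0.0462)²·(0.0202)) = 0.0623
Qc = 0.0623 < Kc = 0.191, so the forward reaction proceeds.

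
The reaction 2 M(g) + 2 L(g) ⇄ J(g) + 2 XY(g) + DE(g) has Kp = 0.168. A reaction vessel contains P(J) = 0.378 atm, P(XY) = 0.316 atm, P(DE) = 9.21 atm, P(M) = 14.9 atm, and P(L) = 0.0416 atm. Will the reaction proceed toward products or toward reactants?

Qp = P(J)·P(XY)²·P(DE) / (P(M)²·P(L)²) = (0.378)·(0.316)²·(9.21) / ((14.9)²·(0.0416)²) = 0.905
Qp = 0.905 > Kp = 0.168, so the reverse reaction proceeds.

reverse (toward reactants)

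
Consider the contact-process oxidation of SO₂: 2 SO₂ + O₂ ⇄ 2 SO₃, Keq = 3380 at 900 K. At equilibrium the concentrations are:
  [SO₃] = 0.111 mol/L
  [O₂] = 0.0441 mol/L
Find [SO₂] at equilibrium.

At equilibrium, Keq = [SO₃]² / ([SO₂]²·[O₂]) = 3380.
(0.111)² / (([SO₂])²·(0.0441)) = 3380
[SO₂]² = 8.27×10⁻⁵ ⇒ [SO₂] = 0.00909 mol/L

[SO₂] = 0.00909 mol/L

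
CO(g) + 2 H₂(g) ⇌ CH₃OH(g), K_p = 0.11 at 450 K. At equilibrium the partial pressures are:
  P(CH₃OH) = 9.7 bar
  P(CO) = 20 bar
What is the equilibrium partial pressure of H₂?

At equilibrium, K_p = P(CH₃OH) / (P(CO)·P(H₂)²) = 0.11.
(9.7) / ((20)·(P(H₂))²) = 0.11
P(H₂)² = 4.41 ⇒ P(H₂) = 2.1 bar

P(H₂) = 2.1 bar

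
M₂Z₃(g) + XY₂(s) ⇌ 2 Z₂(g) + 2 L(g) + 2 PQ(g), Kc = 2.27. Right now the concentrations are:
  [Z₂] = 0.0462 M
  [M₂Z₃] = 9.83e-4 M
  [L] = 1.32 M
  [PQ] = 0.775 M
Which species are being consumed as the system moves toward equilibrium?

none (at equilibrium)

(XY₂ is a pure solid — omitted from Qc.)
Qc = [Z₂]²·[L]²·[PQ]² / [M₂Z₃] = (0.0462)²·(1.32)²·(0.775)² / (9.83e-4) = 2.27
Qc = 2.27 = Kc; the system is at equilibrium.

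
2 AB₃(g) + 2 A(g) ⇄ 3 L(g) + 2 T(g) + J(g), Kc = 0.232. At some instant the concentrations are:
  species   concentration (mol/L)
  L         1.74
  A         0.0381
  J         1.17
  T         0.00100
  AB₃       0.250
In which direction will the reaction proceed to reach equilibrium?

forward (toward products)

Qc = [L]³·[T]²·[J] / ([AB₃]²·[A]²) = (1.74)³·(0.00100)²·(1.17) / ((0.250)²·(0.0381)²) = 0.0679
Qc = 0.0679 < Kc = 0.232, so the forward reaction proceeds.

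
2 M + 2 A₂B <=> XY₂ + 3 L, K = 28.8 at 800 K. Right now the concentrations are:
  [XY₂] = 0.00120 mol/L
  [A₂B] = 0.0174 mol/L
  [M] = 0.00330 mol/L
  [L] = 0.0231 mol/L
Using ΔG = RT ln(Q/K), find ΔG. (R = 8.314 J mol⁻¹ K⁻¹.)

ΔG = -12.4 kJ/mol

Q = [XY₂]·[L]³ / ([M]²·[A₂B]²) = (0.00120)·(0.0231)³ / ((0.00330)²·(0.0174)²) = 4.49
ΔG = RT ln(Q/K) = (8.314 J mol⁻¹ K⁻¹)(800 K) × ln(4.49/28.8)
   = (6.651 kJ/mol)(-1.859) = -12.4 kJ/mol
ΔG < 0, so the forward reaction is spontaneous (proceeds forward).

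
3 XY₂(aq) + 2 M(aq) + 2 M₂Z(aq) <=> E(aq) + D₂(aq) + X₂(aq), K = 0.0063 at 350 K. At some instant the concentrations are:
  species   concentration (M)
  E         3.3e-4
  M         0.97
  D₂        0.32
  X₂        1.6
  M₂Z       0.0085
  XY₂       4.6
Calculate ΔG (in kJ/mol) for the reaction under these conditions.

ΔG = 4.07 kJ/mol

Q = [E]·[D₂]·[X₂] / ([XY₂]³·[M]²·[M₂Z]²) = (3.3e-4)·(0.32)·(1.6) / ((4.6)³·(0.97)²·(0.0085)²) = 0.0255
ΔG = RT ln(Q/K) = (8.314 J mol⁻¹ K⁻¹)(350 K) × ln(0.0255/0.0063)
   = (2.910 kJ/mol)(1.398) = 4.07 kJ/mol
ΔG > 0, so the forward reaction is non-spontaneous (proceeds in reverse).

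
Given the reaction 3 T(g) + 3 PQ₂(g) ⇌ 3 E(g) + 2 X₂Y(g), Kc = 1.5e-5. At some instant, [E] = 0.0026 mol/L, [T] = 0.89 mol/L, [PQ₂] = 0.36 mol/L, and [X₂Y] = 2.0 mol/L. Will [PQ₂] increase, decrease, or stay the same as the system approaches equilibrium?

decrease

Qc = [E]³·[X₂Y]² / ([T]³·[PQ₂]³) = (0.0026)³·(2.0)² / ((0.89)³·(0.36)³) = 2.1e-6
Qc = 2.1e-6 < Kc = 1.5e-5: net forward reaction.
PQ₂ is a reactant, so it decreases.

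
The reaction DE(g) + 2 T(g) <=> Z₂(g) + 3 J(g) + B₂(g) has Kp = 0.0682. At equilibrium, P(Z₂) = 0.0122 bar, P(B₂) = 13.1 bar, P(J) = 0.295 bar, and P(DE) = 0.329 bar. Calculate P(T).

At equilibrium, Kp = P(Z₂)·P(J)³·P(B₂) / (P(DE)·P(T)²) = 0.0682.
(0.0122)·(0.295)³·(13.1) / ((0.329)·(P(T))²) = 0.0682
P(T)² = 0.183 ⇒ P(T) = 0.428 bar

P(T) = 0.428 bar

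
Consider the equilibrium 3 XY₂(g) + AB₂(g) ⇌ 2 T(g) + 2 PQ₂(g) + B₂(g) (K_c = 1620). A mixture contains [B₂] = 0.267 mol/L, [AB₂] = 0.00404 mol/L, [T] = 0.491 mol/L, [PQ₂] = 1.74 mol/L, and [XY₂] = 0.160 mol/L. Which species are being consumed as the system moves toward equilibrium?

T, PQ₂, B₂ (products)

Q_c = [T]²·[PQ₂]²·[B₂] / ([XY₂]³·[AB₂]) = (0.491)²·(1.74)²·(0.267) / ((0.160)³·(0.00404)) = 11800
Q_c = 11800 > K_c = 1620: net reverse reaction.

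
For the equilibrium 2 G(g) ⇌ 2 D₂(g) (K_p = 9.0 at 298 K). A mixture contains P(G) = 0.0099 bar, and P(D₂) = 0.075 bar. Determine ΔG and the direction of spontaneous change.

Q_p = P(D₂)² / P(G)² = (0.075)² / (0.0099)² = 57.4
ΔG = RT ln(Q_p/K_p) = (8.314 J mol⁻¹ K⁻¹)(298 K) × ln(57.4/9.0)
   = (2.478 kJ/mol)(1.853) = 4.59 kJ/mol
ΔG > 0, so the forward reaction is non-spontaneous (proceeds in reverse).

ΔG = 4.59 kJ/mol; the forward reaction is non-spontaneous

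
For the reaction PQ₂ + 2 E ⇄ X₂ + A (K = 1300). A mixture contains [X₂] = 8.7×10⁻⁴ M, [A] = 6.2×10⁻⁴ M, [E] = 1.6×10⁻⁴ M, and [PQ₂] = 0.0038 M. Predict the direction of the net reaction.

Q = [X₂]·[A] / ([PQ₂]·[E]²) = (8.7×10⁻⁴)·(6.2×10⁻⁴) / ((0.0038)·(1.6×10⁻⁴)²) = 5500
Q = 5500 > K = 1300, so the reverse reaction proceeds.

toward reactants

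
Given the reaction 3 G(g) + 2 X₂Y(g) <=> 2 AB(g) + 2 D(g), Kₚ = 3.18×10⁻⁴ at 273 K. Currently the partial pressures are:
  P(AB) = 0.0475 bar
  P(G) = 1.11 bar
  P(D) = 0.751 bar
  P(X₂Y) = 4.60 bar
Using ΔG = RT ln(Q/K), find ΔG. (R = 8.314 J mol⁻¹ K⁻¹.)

Qₚ = P(AB)²·P(D)² / (P(G)³·P(X₂Y)²) = (0.0475)²·(0.751)² / ((1.11)³·(4.60)²) = 4.40×10⁻⁵
ΔG = RT ln(Qₚ/Kₚ) = (8.314 J mol⁻¹ K⁻¹)(273 K) × ln(4.40×10⁻⁵/3.18×10⁻⁴)
   = (2.270 kJ/mol)(-1.978) = -4.49 kJ/mol
ΔG < 0, so the forward reaction is spontaneous (proceeds forward).

ΔG = -4.49 kJ/mol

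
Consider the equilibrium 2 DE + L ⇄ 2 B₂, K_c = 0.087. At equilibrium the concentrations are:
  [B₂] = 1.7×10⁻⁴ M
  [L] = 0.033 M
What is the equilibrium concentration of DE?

[DE] = 0.0032 M

At equilibrium, K_c = [B₂]² / ([DE]²·[L]) = 0.087.
(1.7×10⁻⁴)² / (([DE])²·(0.033)) = 0.087
[DE]² = 1.01×10⁻⁵ ⇒ [DE] = 0.0032 M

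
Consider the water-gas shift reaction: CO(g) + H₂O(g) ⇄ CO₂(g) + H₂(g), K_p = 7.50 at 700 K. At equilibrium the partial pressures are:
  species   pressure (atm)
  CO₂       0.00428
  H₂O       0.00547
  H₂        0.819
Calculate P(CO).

P(CO) = 0.0854 atm

At equilibrium, K_p = P(CO₂)·P(H₂) / (P(CO)·P(H₂O)) = 7.50.
(0.00428)·(0.819) / ((P(CO))·(0.00547)) = 7.50
P(CO) = 0.0854 atm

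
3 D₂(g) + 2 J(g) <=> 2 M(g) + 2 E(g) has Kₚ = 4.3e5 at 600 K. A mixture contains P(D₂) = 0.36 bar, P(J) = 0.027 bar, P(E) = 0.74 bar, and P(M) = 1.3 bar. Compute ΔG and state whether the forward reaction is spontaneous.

Qₚ = P(M)²·P(E)² / (P(D₂)³·P(J)²) = (1.3)²·(0.74)² / ((0.36)³·(0.027)²) = 27200
ΔG = RT ln(Qₚ/Kₚ) = (8.314 J mol⁻¹ K⁻¹)(600 K) × ln(27200/4.3e5)
   = (4.988 kJ/mol)(-2.761) = -13.8 kJ/mol
ΔG < 0, so the forward reaction is spontaneous (proceeds forward).

ΔG = -13.8 kJ/mol; the forward reaction is spontaneous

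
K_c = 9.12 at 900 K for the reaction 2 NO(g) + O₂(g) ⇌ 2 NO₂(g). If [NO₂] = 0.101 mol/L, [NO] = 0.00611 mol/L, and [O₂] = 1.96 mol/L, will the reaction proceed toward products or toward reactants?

Q_c = [NO₂]² / ([NO]²·[O₂]) = (0.101)² / ((0.00611)²·(1.96)) = 139
Q_c = 139 > K_c = 9.12, so the reverse reaction proceeds.

reverse (toward reactants)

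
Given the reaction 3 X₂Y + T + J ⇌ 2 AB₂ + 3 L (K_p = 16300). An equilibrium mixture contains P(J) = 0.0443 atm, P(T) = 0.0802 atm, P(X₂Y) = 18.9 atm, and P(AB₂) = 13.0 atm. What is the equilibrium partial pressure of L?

At equilibrium, K_p = P(AB₂)²·P(L)³ / (P(X₂Y)³·P(T)·P(J)) = 16300.
(13.0)²·(P(L))³ / ((18.9)³·(0.0802)·(0.0443)) = 16300
P(L)³ = 2310 ⇒ P(L) = 13.2 atm

P(L) = 13.2 atm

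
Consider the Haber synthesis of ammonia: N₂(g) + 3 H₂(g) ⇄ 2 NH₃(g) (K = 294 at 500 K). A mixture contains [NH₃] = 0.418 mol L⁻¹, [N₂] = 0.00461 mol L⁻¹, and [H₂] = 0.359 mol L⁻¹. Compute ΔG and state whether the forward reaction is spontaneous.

ΔG = 4.26 kJ/mol; the forward reaction is non-spontaneous

Q = [NH₃]² / ([N₂]·[H₂]³) = (0.418)² / ((0.00461)·(0.359)³) = 819
ΔG = RT ln(Q/K) = (8.314 J mol⁻¹ K⁻¹)(500 K) × ln(819/294)
   = (4.157 kJ/mol)(1.025) = 4.26 kJ/mol
ΔG > 0, so the forward reaction is non-spontaneous (proceeds in reverse).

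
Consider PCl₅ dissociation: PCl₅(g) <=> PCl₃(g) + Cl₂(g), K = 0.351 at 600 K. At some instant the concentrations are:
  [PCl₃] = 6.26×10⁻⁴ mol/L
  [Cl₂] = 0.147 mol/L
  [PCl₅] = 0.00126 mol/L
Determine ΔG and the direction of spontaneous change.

ΔG = -7.83 kJ/mol; the forward reaction is spontaneous

Q = [PCl₃]·[Cl₂] / [PCl₅] = (6.26×10⁻⁴)·(0.147) / (0.00126) = 0.0730
ΔG = RT ln(Q/K) = (8.314 J mol⁻¹ K⁻¹)(600 K) × ln(0.0730/0.351)
   = (4.988 kJ/mol)(-1.570) = -7.83 kJ/mol
ΔG < 0, so the forward reaction is spontaneous (proceeds forward).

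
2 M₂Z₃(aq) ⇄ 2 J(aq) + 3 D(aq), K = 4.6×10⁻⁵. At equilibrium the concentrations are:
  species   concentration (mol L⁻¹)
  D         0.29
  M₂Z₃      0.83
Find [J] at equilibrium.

At equilibrium, K = [J]²·[D]³ / [M₂Z₃]² = 4.6×10⁻⁵.
([J])²·(0.29)³ / (0.83)² = 4.6×10⁻⁵
[J]² = 0.00130 ⇒ [J] = 0.036 mol L⁻¹

[J] = 0.036 mol L⁻¹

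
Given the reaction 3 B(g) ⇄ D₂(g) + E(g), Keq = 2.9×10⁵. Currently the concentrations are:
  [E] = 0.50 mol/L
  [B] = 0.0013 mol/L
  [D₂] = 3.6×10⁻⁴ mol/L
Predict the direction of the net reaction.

Q = [D₂]·[E] / [B]³ = (3.6×10⁻⁴)·(0.50) / (0.0013)³ = 82000
Q = 82000 < Keq = 2.9×10⁵, so the forward reaction proceeds.

to the right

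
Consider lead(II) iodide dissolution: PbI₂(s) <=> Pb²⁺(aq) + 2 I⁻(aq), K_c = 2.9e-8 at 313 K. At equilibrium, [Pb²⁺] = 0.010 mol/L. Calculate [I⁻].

[I⁻] = 0.0017 mol/L

(PbI₂ is a pure solid — omitted from K_c.)
At equilibrium, K_c = [Pb²⁺]·[I⁻]² = 2.9e-8.
(0.010)·([I⁻])² = 2.9e-8
[I⁻]² = 2.90e-6 ⇒ [I⁻] = 0.0017 mol/L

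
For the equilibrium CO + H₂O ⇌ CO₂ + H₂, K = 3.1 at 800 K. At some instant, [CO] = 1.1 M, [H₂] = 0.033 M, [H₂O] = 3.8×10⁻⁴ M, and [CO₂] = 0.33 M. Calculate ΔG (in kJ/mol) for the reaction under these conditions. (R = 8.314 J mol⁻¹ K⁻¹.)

Q = [CO₂]·[H₂] / ([CO]·[H₂O]) = (0.33)·(0.033) / ((1.1)·(3.8×10⁻⁴)) = 26.1
ΔG = RT ln(Q/K) = (8.314 J mol⁻¹ K⁻¹)(800 K) × ln(26.1/3.1)
   = (6.651 kJ/mol)(2.131) = 14.2 kJ/mol
ΔG > 0, so the forward reaction is non-spontaneous (proceeds in reverse).

ΔG = 14.2 kJ/mol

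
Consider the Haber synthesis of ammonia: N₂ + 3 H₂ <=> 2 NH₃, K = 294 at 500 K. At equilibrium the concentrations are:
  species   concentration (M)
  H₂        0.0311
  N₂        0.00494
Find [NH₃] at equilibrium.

[NH₃] = 0.00661 M

At equilibrium, K = [NH₃]² / ([N₂]·[H₂]³) = 294.
([NH₃])² / ((0.00494)·(0.0311)³) = 294
[NH₃]² = 4.37×10⁻⁵ ⇒ [NH₃] = 0.00661 M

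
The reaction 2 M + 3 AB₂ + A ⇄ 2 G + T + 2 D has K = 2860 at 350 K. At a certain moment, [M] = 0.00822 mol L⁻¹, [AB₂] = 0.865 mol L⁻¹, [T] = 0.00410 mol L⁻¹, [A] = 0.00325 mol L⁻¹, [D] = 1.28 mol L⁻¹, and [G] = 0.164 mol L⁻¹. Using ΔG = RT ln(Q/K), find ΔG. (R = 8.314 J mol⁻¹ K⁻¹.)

Q = [G]²·[T]·[D]² / ([M]²·[AB₂]³·[A]) = (0.164)²·(0.00410)·(1.28)² / ((0.00822)²·(0.865)³·(0.00325)) = 1270
ΔG = RT ln(Q/K) = (8.314 J mol⁻¹ K⁻¹)(350 K) × ln(1270/2860)
   = (2.910 kJ/mol)(-0.8118) = -2.36 kJ/mol
ΔG < 0, so the forward reaction is spontaneous (proceeds forward).

ΔG = -2.36 kJ/mol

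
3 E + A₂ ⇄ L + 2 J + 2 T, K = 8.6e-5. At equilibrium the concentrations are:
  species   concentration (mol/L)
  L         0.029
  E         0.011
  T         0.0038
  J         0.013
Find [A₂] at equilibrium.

[A₂] = 0.62 mol/L

At equilibrium, K = [L]·[J]²·[T]² / ([E]³·[A₂]) = 8.6e-5.
(0.029)·(0.013)²·(0.0038)² / ((0.011)³·([A₂])) = 8.6e-5
[A₂] = 0.618 = 0.62 mol/L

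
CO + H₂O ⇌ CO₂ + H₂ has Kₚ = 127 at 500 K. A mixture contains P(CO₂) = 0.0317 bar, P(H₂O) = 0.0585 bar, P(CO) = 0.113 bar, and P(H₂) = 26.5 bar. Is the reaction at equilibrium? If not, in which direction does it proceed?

no net change (already at equilibrium)

Qₚ = P(CO₂)·P(H₂) / (P(CO)·P(H₂O)) = (0.0317)·(26.5) / ((0.113)·(0.0585)) = 127
Qₚ = 127 = Kₚ, so the system is already at equilibrium.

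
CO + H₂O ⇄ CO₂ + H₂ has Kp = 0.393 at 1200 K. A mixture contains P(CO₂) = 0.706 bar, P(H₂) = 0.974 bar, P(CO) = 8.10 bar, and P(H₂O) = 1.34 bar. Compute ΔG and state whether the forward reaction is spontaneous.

Qp = P(CO₂)·P(H₂) / (P(CO)·P(H₂O)) = (0.706)·(0.974) / ((8.10)·(1.34)) = 0.0634
ΔG = RT ln(Qp/Kp) = (8.314 J mol⁻¹ K⁻¹)(1200 K) × ln(0.0634/0.393)
   = (9.977 kJ/mol)(-1.824) = -18.2 kJ/mol
ΔG < 0, so the forward reaction is spontaneous (proceeds forward).

ΔG = -18.2 kJ/mol; the forward reaction is spontaneous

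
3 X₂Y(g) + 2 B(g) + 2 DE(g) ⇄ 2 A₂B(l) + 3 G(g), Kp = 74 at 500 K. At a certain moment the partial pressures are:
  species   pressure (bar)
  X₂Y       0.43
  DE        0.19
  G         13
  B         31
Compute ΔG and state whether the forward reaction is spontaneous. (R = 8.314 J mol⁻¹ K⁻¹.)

(A₂B is a pure liquid — omitted from Qp.)
Qp = P(G)³ / (P(X₂Y)³·P(B)²·P(DE)²) = (13)³ / ((0.43)³·(31)²·(0.19)²) = 797
ΔG = RT ln(Qp/Kp) = (8.314 J mol⁻¹ K⁻¹)(500 K) × ln(797/74)
   = (4.157 kJ/mol)(2.377) = 9.88 kJ/mol
ΔG > 0, so the forward reaction is non-spontaneous (proceeds in reverse).

ΔG = 9.88 kJ/mol; the forward reaction is non-spontaneous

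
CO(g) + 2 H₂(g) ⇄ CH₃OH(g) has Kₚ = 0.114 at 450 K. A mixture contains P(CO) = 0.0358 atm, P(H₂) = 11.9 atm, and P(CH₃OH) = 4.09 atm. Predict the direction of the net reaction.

Qₚ = P(CH₃OH) / (P(CO)·P(H₂)²) = (4.09) / ((0.0358)·(11.9)²) = 0.807
Qₚ = 0.807 > Kₚ = 0.114, so the reverse reaction proceeds.

in the reverse direction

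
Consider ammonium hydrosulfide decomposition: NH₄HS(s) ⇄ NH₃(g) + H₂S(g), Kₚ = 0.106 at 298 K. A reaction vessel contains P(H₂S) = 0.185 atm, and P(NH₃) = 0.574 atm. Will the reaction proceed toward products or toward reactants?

neither direction; the system is at equilibrium

(NH₄HS is a pure solid — omitted from Qₚ.)
Qₚ = P(NH₃)·P(H₂S) = (0.574)·(0.185) = 0.106
Qₚ = 0.106 = Kₚ, so the system is already at equilibrium.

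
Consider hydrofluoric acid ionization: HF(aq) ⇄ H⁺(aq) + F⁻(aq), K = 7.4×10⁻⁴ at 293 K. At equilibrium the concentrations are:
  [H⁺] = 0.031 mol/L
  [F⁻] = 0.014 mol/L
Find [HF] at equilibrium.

At equilibrium, K = [H⁺]·[F⁻] / [HF] = 7.4×10⁻⁴.
(0.031)·(0.014) / ([HF]) = 7.4×10⁻⁴
[HF] = 0.586 = 0.59 mol/L

[HF] = 0.59 mol/L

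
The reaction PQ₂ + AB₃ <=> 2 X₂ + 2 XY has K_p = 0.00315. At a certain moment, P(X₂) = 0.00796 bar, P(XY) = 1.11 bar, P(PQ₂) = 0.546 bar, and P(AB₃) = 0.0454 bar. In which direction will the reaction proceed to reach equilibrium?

neither direction; the system is at equilibrium

Q_p = P(X₂)²·P(XY)² / (P(PQ₂)·P(AB₃)) = (0.00796)²·(1.11)² / ((0.546)·(0.0454)) = 0.00315
Q_p = 0.00315 = K_p, so the system is already at equilibrium.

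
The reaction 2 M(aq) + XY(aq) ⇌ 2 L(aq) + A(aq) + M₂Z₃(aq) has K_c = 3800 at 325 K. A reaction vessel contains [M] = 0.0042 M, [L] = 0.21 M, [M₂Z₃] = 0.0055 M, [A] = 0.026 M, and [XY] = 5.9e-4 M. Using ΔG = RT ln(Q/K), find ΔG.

ΔG = -4.96 kJ/mol

Q_c = [L]²·[A]·[M₂Z₃] / ([M]²·[XY]) = (0.21)²·(0.026)·(0.0055) / ((0.0042)²·(5.9e-4)) = 606
ΔG = RT ln(Q_c/K_c) = (8.314 J mol⁻¹ K⁻¹)(325 K) × ln(606/3800)
   = (2.702 kJ/mol)(-1.836) = -4.96 kJ/mol
ΔG < 0, so the forward reaction is spontaneous (proceeds forward).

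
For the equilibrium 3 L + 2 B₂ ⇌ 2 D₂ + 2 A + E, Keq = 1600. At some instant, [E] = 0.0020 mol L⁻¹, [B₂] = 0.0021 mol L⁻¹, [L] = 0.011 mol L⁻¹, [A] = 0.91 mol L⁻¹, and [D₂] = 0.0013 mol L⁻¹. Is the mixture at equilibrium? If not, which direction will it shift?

no; Q < K, reaction proceeds forward

Q = [D₂]²·[A]²·[E] / ([L]³·[B₂]²) = (0.0013)²·(0.91)²·(0.0020) / ((0.011)³·(0.0021)²) = 480
Q = 480 < Keq = 1600: net forward reaction.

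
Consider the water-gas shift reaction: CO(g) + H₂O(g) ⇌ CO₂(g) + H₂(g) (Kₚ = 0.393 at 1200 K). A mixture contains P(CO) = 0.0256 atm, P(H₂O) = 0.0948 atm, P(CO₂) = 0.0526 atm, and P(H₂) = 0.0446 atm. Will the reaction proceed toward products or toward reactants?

Qₚ = P(CO₂)·P(H₂) / (P(CO)·P(H₂O)) = (0.0526)·(0.0446) / ((0.0256)·(0.0948)) = 0.967
Qₚ = 0.967 > Kₚ = 0.393, so the reverse reaction proceeds.

in the reverse direction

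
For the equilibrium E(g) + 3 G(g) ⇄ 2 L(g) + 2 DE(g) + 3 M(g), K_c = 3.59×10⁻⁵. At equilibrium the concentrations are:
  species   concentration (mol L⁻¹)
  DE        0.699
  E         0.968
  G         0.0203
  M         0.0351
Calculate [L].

At equilibrium, K_c = [L]²·[DE]²·[M]³ / ([E]·[G]³) = 3.59×10⁻⁵.
([L])²·(0.699)²·(0.0351)³ / ((0.968)·(0.0203)³) = 3.59×10⁻⁵
[L]² = 1.38×10⁻⁵ ⇒ [L] = 0.00371 mol L⁻¹

[L] = 0.00371 mol L⁻¹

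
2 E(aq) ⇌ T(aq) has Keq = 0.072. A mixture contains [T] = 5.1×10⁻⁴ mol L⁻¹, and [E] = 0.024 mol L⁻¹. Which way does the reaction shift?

to the left

Q = [T] / [E]² = (5.1×10⁻⁴) / (0.024)² = 0.89
Q = 0.89 > Keq = 0.072, so the reverse reaction proceeds.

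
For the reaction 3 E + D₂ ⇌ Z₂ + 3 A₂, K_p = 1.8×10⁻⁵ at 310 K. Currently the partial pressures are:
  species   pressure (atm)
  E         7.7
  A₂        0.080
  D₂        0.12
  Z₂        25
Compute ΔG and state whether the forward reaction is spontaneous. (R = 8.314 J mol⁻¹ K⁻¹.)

ΔG = 6.61 kJ/mol; the forward reaction is non-spontaneous

Q_p = P(Z₂)·P(A₂)³ / (P(E)³·P(D₂)) = (25)·(0.080)³ / ((7.7)³·(0.12)) = 2.34×10⁻⁴
ΔG = RT ln(Q_p/K_p) = (8.314 J mol⁻¹ K⁻¹)(310 K) × ln(2.34×10⁻⁴/1.8×10⁻⁵)
   = (2.577 kJ/mol)(2.565) = 6.61 kJ/mol
ΔG > 0, so the forward reaction is non-spontaneous (proceeds in reverse).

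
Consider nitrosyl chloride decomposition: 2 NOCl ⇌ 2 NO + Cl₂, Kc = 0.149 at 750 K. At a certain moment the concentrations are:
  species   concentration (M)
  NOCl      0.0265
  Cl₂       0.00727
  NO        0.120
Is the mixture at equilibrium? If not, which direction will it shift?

Qc = [NO]²·[Cl₂] / [NOCl]² = (0.120)²·(0.00727) / (0.0265)² = 0.149
Qc = 0.149 = Kc; the system is at equilibrium.

yes, at equilibrium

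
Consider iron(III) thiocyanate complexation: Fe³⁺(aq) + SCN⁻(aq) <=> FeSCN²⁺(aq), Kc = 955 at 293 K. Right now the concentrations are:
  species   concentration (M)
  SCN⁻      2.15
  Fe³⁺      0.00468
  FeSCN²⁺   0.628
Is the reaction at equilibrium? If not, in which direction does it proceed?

forward (toward products)

Qc = [FeSCN²⁺] / ([Fe³⁺]·[SCN⁻]) = (0.628) / ((0.00468)·(2.15)) = 62.4
Qc = 62.4 < Kc = 955, so the forward reaction proceeds.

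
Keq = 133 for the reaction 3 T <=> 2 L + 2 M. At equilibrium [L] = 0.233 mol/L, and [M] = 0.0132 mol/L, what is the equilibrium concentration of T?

[T] = 0.00414 mol/L

At equilibrium, Keq = [L]²·[M]² / [T]³ = 133.
(0.233)²·(0.0132)² / ([T])³ = 133
[T]³ = 7.11×10⁻⁸ ⇒ [T] = 0.00414 mol/L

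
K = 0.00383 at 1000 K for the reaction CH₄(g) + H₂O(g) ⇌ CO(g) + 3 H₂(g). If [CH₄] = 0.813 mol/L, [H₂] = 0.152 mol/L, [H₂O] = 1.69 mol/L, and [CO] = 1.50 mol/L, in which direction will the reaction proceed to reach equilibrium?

neither direction; the system is at equilibrium

Q = [CO]·[H₂]³ / ([CH₄]·[H₂O]) = (1.50)·(0.152)³ / ((0.813)·(1.69)) = 0.00383
Q = 0.00383 = K, so the system is already at equilibrium.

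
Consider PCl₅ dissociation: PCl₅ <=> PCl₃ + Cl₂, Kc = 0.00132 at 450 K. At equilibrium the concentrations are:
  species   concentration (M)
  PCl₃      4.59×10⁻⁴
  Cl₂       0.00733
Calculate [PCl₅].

[PCl₅] = 0.00255 M

At equilibrium, Kc = [PCl₃]·[Cl₂] / [PCl₅] = 0.00132.
(4.59×10⁻⁴)·(0.00733) / ([PCl₅]) = 0.00132
[PCl₅] = 0.00255 M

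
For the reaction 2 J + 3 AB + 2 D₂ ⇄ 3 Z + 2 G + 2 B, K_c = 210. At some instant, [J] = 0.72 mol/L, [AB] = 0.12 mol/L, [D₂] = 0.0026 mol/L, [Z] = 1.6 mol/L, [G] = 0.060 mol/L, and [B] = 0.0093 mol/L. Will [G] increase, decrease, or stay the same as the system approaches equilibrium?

stay the same

Q_c = [Z]³·[G]²·[B]² / ([J]²·[AB]³·[D₂]²) = (1.6)³·(0.060)²·(0.0093)² / ((0.72)²·(0.12)³·(0.0026)²) = 210
Q_c = 210 = K_c; the system is at equilibrium.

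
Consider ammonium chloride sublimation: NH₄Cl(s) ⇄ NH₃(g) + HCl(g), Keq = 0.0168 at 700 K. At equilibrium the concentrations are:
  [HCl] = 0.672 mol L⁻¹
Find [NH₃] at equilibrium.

[NH₃] = 0.0250 mol L⁻¹

(NH₄Cl is a pure solid — omitted from Keq.)
At equilibrium, Keq = [NH₃]·[HCl] = 0.0168.
([NH₃])·(0.672) = 0.0168
[NH₃] = 0.0250 mol L⁻¹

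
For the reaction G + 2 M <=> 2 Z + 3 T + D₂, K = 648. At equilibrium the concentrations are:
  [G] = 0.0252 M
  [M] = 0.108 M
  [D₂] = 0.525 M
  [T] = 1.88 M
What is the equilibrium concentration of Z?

At equilibrium, K = [Z]²·[T]³·[D₂] / ([G]·[M]²) = 648.
([Z])²·(1.88)³·(0.525) / ((0.0252)·(0.108)²) = 648
[Z]² = 0.0546 ⇒ [Z] = 0.234 M

[Z] = 0.234 M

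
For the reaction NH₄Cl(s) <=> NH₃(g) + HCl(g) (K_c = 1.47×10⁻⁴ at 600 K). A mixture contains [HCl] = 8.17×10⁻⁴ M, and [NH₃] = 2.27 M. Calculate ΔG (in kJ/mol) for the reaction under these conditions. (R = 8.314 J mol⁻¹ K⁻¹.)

ΔG = 12.6 kJ/mol

(NH₄Cl is a pure solid — omitted from Q_c.)
Q_c = [NH₃]·[HCl] = (2.27)·(8.17×10⁻⁴) = 0.00185
ΔG = RT ln(Q_c/K_c) = (8.314 J mol⁻¹ K⁻¹)(600 K) × ln(0.00185/1.47×10⁻⁴)
   = (4.988 kJ/mol)(2.533) = 12.6 kJ/mol
ΔG > 0, so the forward reaction is non-spontaneous (proceeds in reverse).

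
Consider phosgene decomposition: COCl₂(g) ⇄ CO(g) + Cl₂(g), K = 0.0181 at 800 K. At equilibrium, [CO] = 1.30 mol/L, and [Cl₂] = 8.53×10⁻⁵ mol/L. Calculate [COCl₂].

[COCl₂] = 0.00613 mol/L

At equilibrium, K = [CO]·[Cl₂] / [COCl₂] = 0.0181.
(1.30)·(8.53×10⁻⁵) / ([COCl₂]) = 0.0181
[COCl₂] = 0.00613 mol/L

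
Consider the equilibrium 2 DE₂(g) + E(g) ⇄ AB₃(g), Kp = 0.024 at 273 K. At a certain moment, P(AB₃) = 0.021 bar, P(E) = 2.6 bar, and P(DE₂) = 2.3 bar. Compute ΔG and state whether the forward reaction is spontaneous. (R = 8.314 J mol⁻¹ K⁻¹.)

ΔG = -6.25 kJ/mol; the forward reaction is spontaneous

Qp = P(AB₃) / (P(DE₂)²·P(E)) = (0.021) / ((2.3)²·(2.6)) = 0.00153
ΔG = RT ln(Qp/Kp) = (8.314 J mol⁻¹ K⁻¹)(273 K) × ln(0.00153/0.024)
   = (2.270 kJ/mol)(-2.753) = -6.25 kJ/mol
ΔG < 0, so the forward reaction is spontaneous (proceeds forward).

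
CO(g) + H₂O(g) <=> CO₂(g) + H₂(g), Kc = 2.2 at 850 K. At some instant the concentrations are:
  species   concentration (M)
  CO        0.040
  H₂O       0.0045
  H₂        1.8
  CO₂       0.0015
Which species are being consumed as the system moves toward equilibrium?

Qc = [CO₂]·[H₂] / ([CO]·[H₂O]) = (0.0015)·(1.8) / ((0.040)·(0.0045)) = 15
Qc = 15 > Kc = 2.2: net reverse reaction.

CO₂, H₂ (products)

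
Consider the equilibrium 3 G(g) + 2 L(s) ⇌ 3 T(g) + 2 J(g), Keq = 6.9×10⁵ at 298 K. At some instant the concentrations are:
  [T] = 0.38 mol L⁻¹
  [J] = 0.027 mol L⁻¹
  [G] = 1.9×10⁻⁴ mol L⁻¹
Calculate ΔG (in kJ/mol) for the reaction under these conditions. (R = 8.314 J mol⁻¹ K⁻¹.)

ΔG = 5.29 kJ/mol

(L is a pure solid — omitted from Q.)
Q = [T]³·[J]² / [G]³ = (0.38)³·(0.027)² / (1.9×10⁻⁴)³ = 5.83×10⁶
ΔG = RT ln(Q/Keq) = (8.314 J mol⁻¹ K⁻¹)(298 K) × ln(5.83×10⁶/6.9×10⁵)
   = (2.478 kJ/mol)(2.134) = 5.29 kJ/mol
ΔG > 0, so the forward reaction is non-spontaneous (proceeds in reverse).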